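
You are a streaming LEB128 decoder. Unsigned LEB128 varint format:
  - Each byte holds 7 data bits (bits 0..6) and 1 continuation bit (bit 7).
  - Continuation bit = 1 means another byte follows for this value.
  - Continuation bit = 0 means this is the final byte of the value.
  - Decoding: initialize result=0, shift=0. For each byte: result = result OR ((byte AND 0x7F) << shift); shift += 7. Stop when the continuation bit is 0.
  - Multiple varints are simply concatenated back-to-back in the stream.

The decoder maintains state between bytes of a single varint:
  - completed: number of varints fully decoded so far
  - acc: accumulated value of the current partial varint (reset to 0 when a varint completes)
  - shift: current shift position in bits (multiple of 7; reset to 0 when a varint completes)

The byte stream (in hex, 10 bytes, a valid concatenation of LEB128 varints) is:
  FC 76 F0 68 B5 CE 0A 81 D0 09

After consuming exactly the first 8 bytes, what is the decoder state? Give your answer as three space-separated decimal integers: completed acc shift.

byte[0]=0xFC cont=1 payload=0x7C: acc |= 124<<0 -> completed=0 acc=124 shift=7
byte[1]=0x76 cont=0 payload=0x76: varint #1 complete (value=15228); reset -> completed=1 acc=0 shift=0
byte[2]=0xF0 cont=1 payload=0x70: acc |= 112<<0 -> completed=1 acc=112 shift=7
byte[3]=0x68 cont=0 payload=0x68: varint #2 complete (value=13424); reset -> completed=2 acc=0 shift=0
byte[4]=0xB5 cont=1 payload=0x35: acc |= 53<<0 -> completed=2 acc=53 shift=7
byte[5]=0xCE cont=1 payload=0x4E: acc |= 78<<7 -> completed=2 acc=10037 shift=14
byte[6]=0x0A cont=0 payload=0x0A: varint #3 complete (value=173877); reset -> completed=3 acc=0 shift=0
byte[7]=0x81 cont=1 payload=0x01: acc |= 1<<0 -> completed=3 acc=1 shift=7

Answer: 3 1 7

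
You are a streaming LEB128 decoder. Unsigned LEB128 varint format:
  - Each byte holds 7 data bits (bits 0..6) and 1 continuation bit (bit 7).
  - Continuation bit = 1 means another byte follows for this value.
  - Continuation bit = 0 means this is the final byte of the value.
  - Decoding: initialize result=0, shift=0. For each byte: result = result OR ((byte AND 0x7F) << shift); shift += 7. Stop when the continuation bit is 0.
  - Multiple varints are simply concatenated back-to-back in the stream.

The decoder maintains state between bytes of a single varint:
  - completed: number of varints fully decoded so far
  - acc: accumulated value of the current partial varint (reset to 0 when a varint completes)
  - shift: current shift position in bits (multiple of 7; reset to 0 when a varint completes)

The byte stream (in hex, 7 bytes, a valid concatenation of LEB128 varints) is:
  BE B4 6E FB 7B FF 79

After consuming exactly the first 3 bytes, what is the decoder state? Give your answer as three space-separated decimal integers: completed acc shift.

byte[0]=0xBE cont=1 payload=0x3E: acc |= 62<<0 -> completed=0 acc=62 shift=7
byte[1]=0xB4 cont=1 payload=0x34: acc |= 52<<7 -> completed=0 acc=6718 shift=14
byte[2]=0x6E cont=0 payload=0x6E: varint #1 complete (value=1808958); reset -> completed=1 acc=0 shift=0

Answer: 1 0 0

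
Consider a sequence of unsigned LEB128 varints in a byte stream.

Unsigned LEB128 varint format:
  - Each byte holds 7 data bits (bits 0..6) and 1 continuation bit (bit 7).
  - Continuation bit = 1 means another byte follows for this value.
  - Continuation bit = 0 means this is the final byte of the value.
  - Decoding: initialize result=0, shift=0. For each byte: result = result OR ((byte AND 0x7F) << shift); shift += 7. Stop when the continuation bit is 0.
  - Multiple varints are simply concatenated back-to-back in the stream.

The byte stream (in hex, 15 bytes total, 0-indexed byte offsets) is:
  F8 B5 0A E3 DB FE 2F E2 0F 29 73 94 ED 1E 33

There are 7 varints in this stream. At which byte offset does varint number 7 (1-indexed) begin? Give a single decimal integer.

  byte[0]=0xF8 cont=1 payload=0x78=120: acc |= 120<<0 -> acc=120 shift=7
  byte[1]=0xB5 cont=1 payload=0x35=53: acc |= 53<<7 -> acc=6904 shift=14
  byte[2]=0x0A cont=0 payload=0x0A=10: acc |= 10<<14 -> acc=170744 shift=21 [end]
Varint 1: bytes[0:3] = F8 B5 0A -> value 170744 (3 byte(s))
  byte[3]=0xE3 cont=1 payload=0x63=99: acc |= 99<<0 -> acc=99 shift=7
  byte[4]=0xDB cont=1 payload=0x5B=91: acc |= 91<<7 -> acc=11747 shift=14
  byte[5]=0xFE cont=1 payload=0x7E=126: acc |= 126<<14 -> acc=2076131 shift=21
  byte[6]=0x2F cont=0 payload=0x2F=47: acc |= 47<<21 -> acc=100642275 shift=28 [end]
Varint 2: bytes[3:7] = E3 DB FE 2F -> value 100642275 (4 byte(s))
  byte[7]=0xE2 cont=1 payload=0x62=98: acc |= 98<<0 -> acc=98 shift=7
  byte[8]=0x0F cont=0 payload=0x0F=15: acc |= 15<<7 -> acc=2018 shift=14 [end]
Varint 3: bytes[7:9] = E2 0F -> value 2018 (2 byte(s))
  byte[9]=0x29 cont=0 payload=0x29=41: acc |= 41<<0 -> acc=41 shift=7 [end]
Varint 4: bytes[9:10] = 29 -> value 41 (1 byte(s))
  byte[10]=0x73 cont=0 payload=0x73=115: acc |= 115<<0 -> acc=115 shift=7 [end]
Varint 5: bytes[10:11] = 73 -> value 115 (1 byte(s))
  byte[11]=0x94 cont=1 payload=0x14=20: acc |= 20<<0 -> acc=20 shift=7
  byte[12]=0xED cont=1 payload=0x6D=109: acc |= 109<<7 -> acc=13972 shift=14
  byte[13]=0x1E cont=0 payload=0x1E=30: acc |= 30<<14 -> acc=505492 shift=21 [end]
Varint 6: bytes[11:14] = 94 ED 1E -> value 505492 (3 byte(s))
  byte[14]=0x33 cont=0 payload=0x33=51: acc |= 51<<0 -> acc=51 shift=7 [end]
Varint 7: bytes[14:15] = 33 -> value 51 (1 byte(s))

Answer: 14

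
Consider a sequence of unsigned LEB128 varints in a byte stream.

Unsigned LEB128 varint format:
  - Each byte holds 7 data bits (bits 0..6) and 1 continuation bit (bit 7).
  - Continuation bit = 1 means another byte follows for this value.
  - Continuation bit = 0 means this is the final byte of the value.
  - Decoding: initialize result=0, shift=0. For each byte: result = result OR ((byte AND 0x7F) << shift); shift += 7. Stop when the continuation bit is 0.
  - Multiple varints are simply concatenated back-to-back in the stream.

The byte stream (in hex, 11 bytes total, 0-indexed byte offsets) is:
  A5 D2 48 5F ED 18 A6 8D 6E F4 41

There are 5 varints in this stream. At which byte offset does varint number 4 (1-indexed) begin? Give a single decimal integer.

  byte[0]=0xA5 cont=1 payload=0x25=37: acc |= 37<<0 -> acc=37 shift=7
  byte[1]=0xD2 cont=1 payload=0x52=82: acc |= 82<<7 -> acc=10533 shift=14
  byte[2]=0x48 cont=0 payload=0x48=72: acc |= 72<<14 -> acc=1190181 shift=21 [end]
Varint 1: bytes[0:3] = A5 D2 48 -> value 1190181 (3 byte(s))
  byte[3]=0x5F cont=0 payload=0x5F=95: acc |= 95<<0 -> acc=95 shift=7 [end]
Varint 2: bytes[3:4] = 5F -> value 95 (1 byte(s))
  byte[4]=0xED cont=1 payload=0x6D=109: acc |= 109<<0 -> acc=109 shift=7
  byte[5]=0x18 cont=0 payload=0x18=24: acc |= 24<<7 -> acc=3181 shift=14 [end]
Varint 3: bytes[4:6] = ED 18 -> value 3181 (2 byte(s))
  byte[6]=0xA6 cont=1 payload=0x26=38: acc |= 38<<0 -> acc=38 shift=7
  byte[7]=0x8D cont=1 payload=0x0D=13: acc |= 13<<7 -> acc=1702 shift=14
  byte[8]=0x6E cont=0 payload=0x6E=110: acc |= 110<<14 -> acc=1803942 shift=21 [end]
Varint 4: bytes[6:9] = A6 8D 6E -> value 1803942 (3 byte(s))
  byte[9]=0xF4 cont=1 payload=0x74=116: acc |= 116<<0 -> acc=116 shift=7
  byte[10]=0x41 cont=0 payload=0x41=65: acc |= 65<<7 -> acc=8436 shift=14 [end]
Varint 5: bytes[9:11] = F4 41 -> value 8436 (2 byte(s))

Answer: 6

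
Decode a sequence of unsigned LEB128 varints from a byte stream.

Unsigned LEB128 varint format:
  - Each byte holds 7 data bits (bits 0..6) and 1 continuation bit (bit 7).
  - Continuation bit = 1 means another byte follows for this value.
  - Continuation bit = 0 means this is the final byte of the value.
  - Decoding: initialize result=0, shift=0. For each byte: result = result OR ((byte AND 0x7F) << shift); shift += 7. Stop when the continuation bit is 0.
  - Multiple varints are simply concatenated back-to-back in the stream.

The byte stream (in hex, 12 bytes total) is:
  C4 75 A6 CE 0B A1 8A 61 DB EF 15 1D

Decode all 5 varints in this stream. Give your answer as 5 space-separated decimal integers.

  byte[0]=0xC4 cont=1 payload=0x44=68: acc |= 68<<0 -> acc=68 shift=7
  byte[1]=0x75 cont=0 payload=0x75=117: acc |= 117<<7 -> acc=15044 shift=14 [end]
Varint 1: bytes[0:2] = C4 75 -> value 15044 (2 byte(s))
  byte[2]=0xA6 cont=1 payload=0x26=38: acc |= 38<<0 -> acc=38 shift=7
  byte[3]=0xCE cont=1 payload=0x4E=78: acc |= 78<<7 -> acc=10022 shift=14
  byte[4]=0x0B cont=0 payload=0x0B=11: acc |= 11<<14 -> acc=190246 shift=21 [end]
Varint 2: bytes[2:5] = A6 CE 0B -> value 190246 (3 byte(s))
  byte[5]=0xA1 cont=1 payload=0x21=33: acc |= 33<<0 -> acc=33 shift=7
  byte[6]=0x8A cont=1 payload=0x0A=10: acc |= 10<<7 -> acc=1313 shift=14
  byte[7]=0x61 cont=0 payload=0x61=97: acc |= 97<<14 -> acc=1590561 shift=21 [end]
Varint 3: bytes[5:8] = A1 8A 61 -> value 1590561 (3 byte(s))
  byte[8]=0xDB cont=1 payload=0x5B=91: acc |= 91<<0 -> acc=91 shift=7
  byte[9]=0xEF cont=1 payload=0x6F=111: acc |= 111<<7 -> acc=14299 shift=14
  byte[10]=0x15 cont=0 payload=0x15=21: acc |= 21<<14 -> acc=358363 shift=21 [end]
Varint 4: bytes[8:11] = DB EF 15 -> value 358363 (3 byte(s))
  byte[11]=0x1D cont=0 payload=0x1D=29: acc |= 29<<0 -> acc=29 shift=7 [end]
Varint 5: bytes[11:12] = 1D -> value 29 (1 byte(s))

Answer: 15044 190246 1590561 358363 29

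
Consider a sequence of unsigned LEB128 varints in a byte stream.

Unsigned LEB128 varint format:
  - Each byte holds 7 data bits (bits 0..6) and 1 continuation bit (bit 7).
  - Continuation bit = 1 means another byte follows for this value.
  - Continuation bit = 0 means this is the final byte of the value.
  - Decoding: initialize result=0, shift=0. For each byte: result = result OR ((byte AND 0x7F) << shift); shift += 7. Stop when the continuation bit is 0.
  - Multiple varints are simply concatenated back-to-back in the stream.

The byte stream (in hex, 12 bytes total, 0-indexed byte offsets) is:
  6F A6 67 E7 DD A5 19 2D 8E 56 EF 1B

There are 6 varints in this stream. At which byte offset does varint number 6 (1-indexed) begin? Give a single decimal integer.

  byte[0]=0x6F cont=0 payload=0x6F=111: acc |= 111<<0 -> acc=111 shift=7 [end]
Varint 1: bytes[0:1] = 6F -> value 111 (1 byte(s))
  byte[1]=0xA6 cont=1 payload=0x26=38: acc |= 38<<0 -> acc=38 shift=7
  byte[2]=0x67 cont=0 payload=0x67=103: acc |= 103<<7 -> acc=13222 shift=14 [end]
Varint 2: bytes[1:3] = A6 67 -> value 13222 (2 byte(s))
  byte[3]=0xE7 cont=1 payload=0x67=103: acc |= 103<<0 -> acc=103 shift=7
  byte[4]=0xDD cont=1 payload=0x5D=93: acc |= 93<<7 -> acc=12007 shift=14
  byte[5]=0xA5 cont=1 payload=0x25=37: acc |= 37<<14 -> acc=618215 shift=21
  byte[6]=0x19 cont=0 payload=0x19=25: acc |= 25<<21 -> acc=53047015 shift=28 [end]
Varint 3: bytes[3:7] = E7 DD A5 19 -> value 53047015 (4 byte(s))
  byte[7]=0x2D cont=0 payload=0x2D=45: acc |= 45<<0 -> acc=45 shift=7 [end]
Varint 4: bytes[7:8] = 2D -> value 45 (1 byte(s))
  byte[8]=0x8E cont=1 payload=0x0E=14: acc |= 14<<0 -> acc=14 shift=7
  byte[9]=0x56 cont=0 payload=0x56=86: acc |= 86<<7 -> acc=11022 shift=14 [end]
Varint 5: bytes[8:10] = 8E 56 -> value 11022 (2 byte(s))
  byte[10]=0xEF cont=1 payload=0x6F=111: acc |= 111<<0 -> acc=111 shift=7
  byte[11]=0x1B cont=0 payload=0x1B=27: acc |= 27<<7 -> acc=3567 shift=14 [end]
Varint 6: bytes[10:12] = EF 1B -> value 3567 (2 byte(s))

Answer: 10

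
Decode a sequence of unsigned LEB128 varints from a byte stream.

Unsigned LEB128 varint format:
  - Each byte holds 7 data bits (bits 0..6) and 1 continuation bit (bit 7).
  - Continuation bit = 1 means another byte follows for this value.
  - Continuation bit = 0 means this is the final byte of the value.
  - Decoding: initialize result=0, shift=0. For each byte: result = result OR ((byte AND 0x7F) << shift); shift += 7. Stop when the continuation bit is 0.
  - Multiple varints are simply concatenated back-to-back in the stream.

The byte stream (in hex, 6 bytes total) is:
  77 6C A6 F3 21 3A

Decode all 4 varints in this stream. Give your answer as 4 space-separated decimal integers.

Answer: 119 108 555430 58

Derivation:
  byte[0]=0x77 cont=0 payload=0x77=119: acc |= 119<<0 -> acc=119 shift=7 [end]
Varint 1: bytes[0:1] = 77 -> value 119 (1 byte(s))
  byte[1]=0x6C cont=0 payload=0x6C=108: acc |= 108<<0 -> acc=108 shift=7 [end]
Varint 2: bytes[1:2] = 6C -> value 108 (1 byte(s))
  byte[2]=0xA6 cont=1 payload=0x26=38: acc |= 38<<0 -> acc=38 shift=7
  byte[3]=0xF3 cont=1 payload=0x73=115: acc |= 115<<7 -> acc=14758 shift=14
  byte[4]=0x21 cont=0 payload=0x21=33: acc |= 33<<14 -> acc=555430 shift=21 [end]
Varint 3: bytes[2:5] = A6 F3 21 -> value 555430 (3 byte(s))
  byte[5]=0x3A cont=0 payload=0x3A=58: acc |= 58<<0 -> acc=58 shift=7 [end]
Varint 4: bytes[5:6] = 3A -> value 58 (1 byte(s))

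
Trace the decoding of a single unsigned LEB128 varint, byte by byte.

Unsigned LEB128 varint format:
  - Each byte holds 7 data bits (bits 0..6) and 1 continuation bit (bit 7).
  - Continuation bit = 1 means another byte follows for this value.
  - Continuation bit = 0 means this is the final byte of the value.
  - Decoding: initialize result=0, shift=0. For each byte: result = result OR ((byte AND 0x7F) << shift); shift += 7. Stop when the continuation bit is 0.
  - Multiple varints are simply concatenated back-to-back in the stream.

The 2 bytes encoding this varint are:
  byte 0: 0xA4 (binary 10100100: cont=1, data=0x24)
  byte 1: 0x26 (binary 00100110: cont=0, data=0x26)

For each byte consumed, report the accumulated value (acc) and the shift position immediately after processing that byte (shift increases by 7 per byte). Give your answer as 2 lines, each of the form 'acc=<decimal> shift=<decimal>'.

Answer: acc=36 shift=7
acc=4900 shift=14

Derivation:
byte 0=0xA4: payload=0x24=36, contrib = 36<<0 = 36; acc -> 36, shift -> 7
byte 1=0x26: payload=0x26=38, contrib = 38<<7 = 4864; acc -> 4900, shift -> 14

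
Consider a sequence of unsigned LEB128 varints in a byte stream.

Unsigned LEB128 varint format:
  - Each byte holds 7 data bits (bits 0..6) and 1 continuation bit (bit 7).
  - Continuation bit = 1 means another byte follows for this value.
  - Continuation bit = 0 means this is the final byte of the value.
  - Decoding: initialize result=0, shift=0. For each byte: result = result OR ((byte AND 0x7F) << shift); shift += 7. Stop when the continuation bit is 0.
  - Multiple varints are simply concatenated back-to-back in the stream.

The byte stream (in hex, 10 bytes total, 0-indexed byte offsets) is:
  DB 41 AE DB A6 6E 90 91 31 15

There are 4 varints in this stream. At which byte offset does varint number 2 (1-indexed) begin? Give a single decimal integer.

Answer: 2

Derivation:
  byte[0]=0xDB cont=1 payload=0x5B=91: acc |= 91<<0 -> acc=91 shift=7
  byte[1]=0x41 cont=0 payload=0x41=65: acc |= 65<<7 -> acc=8411 shift=14 [end]
Varint 1: bytes[0:2] = DB 41 -> value 8411 (2 byte(s))
  byte[2]=0xAE cont=1 payload=0x2E=46: acc |= 46<<0 -> acc=46 shift=7
  byte[3]=0xDB cont=1 payload=0x5B=91: acc |= 91<<7 -> acc=11694 shift=14
  byte[4]=0xA6 cont=1 payload=0x26=38: acc |= 38<<14 -> acc=634286 shift=21
  byte[5]=0x6E cont=0 payload=0x6E=110: acc |= 110<<21 -> acc=231321006 shift=28 [end]
Varint 2: bytes[2:6] = AE DB A6 6E -> value 231321006 (4 byte(s))
  byte[6]=0x90 cont=1 payload=0x10=16: acc |= 16<<0 -> acc=16 shift=7
  byte[7]=0x91 cont=1 payload=0x11=17: acc |= 17<<7 -> acc=2192 shift=14
  byte[8]=0x31 cont=0 payload=0x31=49: acc |= 49<<14 -> acc=805008 shift=21 [end]
Varint 3: bytes[6:9] = 90 91 31 -> value 805008 (3 byte(s))
  byte[9]=0x15 cont=0 payload=0x15=21: acc |= 21<<0 -> acc=21 shift=7 [end]
Varint 4: bytes[9:10] = 15 -> value 21 (1 byte(s))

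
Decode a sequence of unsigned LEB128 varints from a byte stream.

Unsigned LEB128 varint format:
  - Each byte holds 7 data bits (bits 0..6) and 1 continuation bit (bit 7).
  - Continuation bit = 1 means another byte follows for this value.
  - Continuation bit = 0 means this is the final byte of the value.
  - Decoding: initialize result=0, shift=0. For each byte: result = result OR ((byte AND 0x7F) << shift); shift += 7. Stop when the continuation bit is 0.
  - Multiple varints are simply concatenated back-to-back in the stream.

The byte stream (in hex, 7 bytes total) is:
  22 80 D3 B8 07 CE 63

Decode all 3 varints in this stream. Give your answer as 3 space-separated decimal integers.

  byte[0]=0x22 cont=0 payload=0x22=34: acc |= 34<<0 -> acc=34 shift=7 [end]
Varint 1: bytes[0:1] = 22 -> value 34 (1 byte(s))
  byte[1]=0x80 cont=1 payload=0x00=0: acc |= 0<<0 -> acc=0 shift=7
  byte[2]=0xD3 cont=1 payload=0x53=83: acc |= 83<<7 -> acc=10624 shift=14
  byte[3]=0xB8 cont=1 payload=0x38=56: acc |= 56<<14 -> acc=928128 shift=21
  byte[4]=0x07 cont=0 payload=0x07=7: acc |= 7<<21 -> acc=15608192 shift=28 [end]
Varint 2: bytes[1:5] = 80 D3 B8 07 -> value 15608192 (4 byte(s))
  byte[5]=0xCE cont=1 payload=0x4E=78: acc |= 78<<0 -> acc=78 shift=7
  byte[6]=0x63 cont=0 payload=0x63=99: acc |= 99<<7 -> acc=12750 shift=14 [end]
Varint 3: bytes[5:7] = CE 63 -> value 12750 (2 byte(s))

Answer: 34 15608192 12750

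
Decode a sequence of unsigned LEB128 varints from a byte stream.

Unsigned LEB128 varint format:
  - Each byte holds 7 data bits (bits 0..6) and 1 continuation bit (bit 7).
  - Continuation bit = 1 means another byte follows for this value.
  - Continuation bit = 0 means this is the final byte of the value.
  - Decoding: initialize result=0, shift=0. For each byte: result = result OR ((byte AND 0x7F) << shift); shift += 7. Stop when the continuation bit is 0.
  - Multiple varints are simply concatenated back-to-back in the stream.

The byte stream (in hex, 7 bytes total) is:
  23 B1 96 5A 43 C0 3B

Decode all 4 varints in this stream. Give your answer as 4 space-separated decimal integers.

Answer: 35 1477425 67 7616

Derivation:
  byte[0]=0x23 cont=0 payload=0x23=35: acc |= 35<<0 -> acc=35 shift=7 [end]
Varint 1: bytes[0:1] = 23 -> value 35 (1 byte(s))
  byte[1]=0xB1 cont=1 payload=0x31=49: acc |= 49<<0 -> acc=49 shift=7
  byte[2]=0x96 cont=1 payload=0x16=22: acc |= 22<<7 -> acc=2865 shift=14
  byte[3]=0x5A cont=0 payload=0x5A=90: acc |= 90<<14 -> acc=1477425 shift=21 [end]
Varint 2: bytes[1:4] = B1 96 5A -> value 1477425 (3 byte(s))
  byte[4]=0x43 cont=0 payload=0x43=67: acc |= 67<<0 -> acc=67 shift=7 [end]
Varint 3: bytes[4:5] = 43 -> value 67 (1 byte(s))
  byte[5]=0xC0 cont=1 payload=0x40=64: acc |= 64<<0 -> acc=64 shift=7
  byte[6]=0x3B cont=0 payload=0x3B=59: acc |= 59<<7 -> acc=7616 shift=14 [end]
Varint 4: bytes[5:7] = C0 3B -> value 7616 (2 byte(s))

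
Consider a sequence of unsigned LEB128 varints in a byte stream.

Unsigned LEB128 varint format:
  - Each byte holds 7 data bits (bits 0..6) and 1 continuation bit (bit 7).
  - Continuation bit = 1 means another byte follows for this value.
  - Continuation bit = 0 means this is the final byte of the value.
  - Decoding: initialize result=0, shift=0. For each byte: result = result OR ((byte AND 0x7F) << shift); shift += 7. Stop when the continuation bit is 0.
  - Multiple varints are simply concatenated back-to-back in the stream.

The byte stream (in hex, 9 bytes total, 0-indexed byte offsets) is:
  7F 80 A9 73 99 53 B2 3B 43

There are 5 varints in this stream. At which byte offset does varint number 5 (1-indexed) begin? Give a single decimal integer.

  byte[0]=0x7F cont=0 payload=0x7F=127: acc |= 127<<0 -> acc=127 shift=7 [end]
Varint 1: bytes[0:1] = 7F -> value 127 (1 byte(s))
  byte[1]=0x80 cont=1 payload=0x00=0: acc |= 0<<0 -> acc=0 shift=7
  byte[2]=0xA9 cont=1 payload=0x29=41: acc |= 41<<7 -> acc=5248 shift=14
  byte[3]=0x73 cont=0 payload=0x73=115: acc |= 115<<14 -> acc=1889408 shift=21 [end]
Varint 2: bytes[1:4] = 80 A9 73 -> value 1889408 (3 byte(s))
  byte[4]=0x99 cont=1 payload=0x19=25: acc |= 25<<0 -> acc=25 shift=7
  byte[5]=0x53 cont=0 payload=0x53=83: acc |= 83<<7 -> acc=10649 shift=14 [end]
Varint 3: bytes[4:6] = 99 53 -> value 10649 (2 byte(s))
  byte[6]=0xB2 cont=1 payload=0x32=50: acc |= 50<<0 -> acc=50 shift=7
  byte[7]=0x3B cont=0 payload=0x3B=59: acc |= 59<<7 -> acc=7602 shift=14 [end]
Varint 4: bytes[6:8] = B2 3B -> value 7602 (2 byte(s))
  byte[8]=0x43 cont=0 payload=0x43=67: acc |= 67<<0 -> acc=67 shift=7 [end]
Varint 5: bytes[8:9] = 43 -> value 67 (1 byte(s))

Answer: 8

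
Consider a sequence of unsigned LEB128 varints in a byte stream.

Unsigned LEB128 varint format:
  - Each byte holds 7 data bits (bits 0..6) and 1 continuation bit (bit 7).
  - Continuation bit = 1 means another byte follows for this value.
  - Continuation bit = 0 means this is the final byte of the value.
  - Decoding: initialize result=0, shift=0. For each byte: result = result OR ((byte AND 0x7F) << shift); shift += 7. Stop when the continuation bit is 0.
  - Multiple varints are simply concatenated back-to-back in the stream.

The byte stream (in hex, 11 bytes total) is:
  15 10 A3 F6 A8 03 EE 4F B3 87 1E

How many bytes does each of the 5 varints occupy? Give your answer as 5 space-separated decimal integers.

  byte[0]=0x15 cont=0 payload=0x15=21: acc |= 21<<0 -> acc=21 shift=7 [end]
Varint 1: bytes[0:1] = 15 -> value 21 (1 byte(s))
  byte[1]=0x10 cont=0 payload=0x10=16: acc |= 16<<0 -> acc=16 shift=7 [end]
Varint 2: bytes[1:2] = 10 -> value 16 (1 byte(s))
  byte[2]=0xA3 cont=1 payload=0x23=35: acc |= 35<<0 -> acc=35 shift=7
  byte[3]=0xF6 cont=1 payload=0x76=118: acc |= 118<<7 -> acc=15139 shift=14
  byte[4]=0xA8 cont=1 payload=0x28=40: acc |= 40<<14 -> acc=670499 shift=21
  byte[5]=0x03 cont=0 payload=0x03=3: acc |= 3<<21 -> acc=6961955 shift=28 [end]
Varint 3: bytes[2:6] = A3 F6 A8 03 -> value 6961955 (4 byte(s))
  byte[6]=0xEE cont=1 payload=0x6E=110: acc |= 110<<0 -> acc=110 shift=7
  byte[7]=0x4F cont=0 payload=0x4F=79: acc |= 79<<7 -> acc=10222 shift=14 [end]
Varint 4: bytes[6:8] = EE 4F -> value 10222 (2 byte(s))
  byte[8]=0xB3 cont=1 payload=0x33=51: acc |= 51<<0 -> acc=51 shift=7
  byte[9]=0x87 cont=1 payload=0x07=7: acc |= 7<<7 -> acc=947 shift=14
  byte[10]=0x1E cont=0 payload=0x1E=30: acc |= 30<<14 -> acc=492467 shift=21 [end]
Varint 5: bytes[8:11] = B3 87 1E -> value 492467 (3 byte(s))

Answer: 1 1 4 2 3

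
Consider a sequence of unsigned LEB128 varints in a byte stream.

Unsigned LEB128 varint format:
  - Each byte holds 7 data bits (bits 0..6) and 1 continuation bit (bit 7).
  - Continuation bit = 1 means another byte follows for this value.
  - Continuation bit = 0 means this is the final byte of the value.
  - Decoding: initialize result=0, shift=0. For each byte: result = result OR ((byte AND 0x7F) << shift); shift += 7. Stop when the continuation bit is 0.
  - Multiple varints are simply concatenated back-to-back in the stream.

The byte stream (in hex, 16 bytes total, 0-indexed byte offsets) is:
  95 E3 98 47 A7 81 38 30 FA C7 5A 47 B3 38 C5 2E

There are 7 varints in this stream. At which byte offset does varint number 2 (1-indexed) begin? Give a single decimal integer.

Answer: 4

Derivation:
  byte[0]=0x95 cont=1 payload=0x15=21: acc |= 21<<0 -> acc=21 shift=7
  byte[1]=0xE3 cont=1 payload=0x63=99: acc |= 99<<7 -> acc=12693 shift=14
  byte[2]=0x98 cont=1 payload=0x18=24: acc |= 24<<14 -> acc=405909 shift=21
  byte[3]=0x47 cont=0 payload=0x47=71: acc |= 71<<21 -> acc=149303701 shift=28 [end]
Varint 1: bytes[0:4] = 95 E3 98 47 -> value 149303701 (4 byte(s))
  byte[4]=0xA7 cont=1 payload=0x27=39: acc |= 39<<0 -> acc=39 shift=7
  byte[5]=0x81 cont=1 payload=0x01=1: acc |= 1<<7 -> acc=167 shift=14
  byte[6]=0x38 cont=0 payload=0x38=56: acc |= 56<<14 -> acc=917671 shift=21 [end]
Varint 2: bytes[4:7] = A7 81 38 -> value 917671 (3 byte(s))
  byte[7]=0x30 cont=0 payload=0x30=48: acc |= 48<<0 -> acc=48 shift=7 [end]
Varint 3: bytes[7:8] = 30 -> value 48 (1 byte(s))
  byte[8]=0xFA cont=1 payload=0x7A=122: acc |= 122<<0 -> acc=122 shift=7
  byte[9]=0xC7 cont=1 payload=0x47=71: acc |= 71<<7 -> acc=9210 shift=14
  byte[10]=0x5A cont=0 payload=0x5A=90: acc |= 90<<14 -> acc=1483770 shift=21 [end]
Varint 4: bytes[8:11] = FA C7 5A -> value 1483770 (3 byte(s))
  byte[11]=0x47 cont=0 payload=0x47=71: acc |= 71<<0 -> acc=71 shift=7 [end]
Varint 5: bytes[11:12] = 47 -> value 71 (1 byte(s))
  byte[12]=0xB3 cont=1 payload=0x33=51: acc |= 51<<0 -> acc=51 shift=7
  byte[13]=0x38 cont=0 payload=0x38=56: acc |= 56<<7 -> acc=7219 shift=14 [end]
Varint 6: bytes[12:14] = B3 38 -> value 7219 (2 byte(s))
  byte[14]=0xC5 cont=1 payload=0x45=69: acc |= 69<<0 -> acc=69 shift=7
  byte[15]=0x2E cont=0 payload=0x2E=46: acc |= 46<<7 -> acc=5957 shift=14 [end]
Varint 7: bytes[14:16] = C5 2E -> value 5957 (2 byte(s))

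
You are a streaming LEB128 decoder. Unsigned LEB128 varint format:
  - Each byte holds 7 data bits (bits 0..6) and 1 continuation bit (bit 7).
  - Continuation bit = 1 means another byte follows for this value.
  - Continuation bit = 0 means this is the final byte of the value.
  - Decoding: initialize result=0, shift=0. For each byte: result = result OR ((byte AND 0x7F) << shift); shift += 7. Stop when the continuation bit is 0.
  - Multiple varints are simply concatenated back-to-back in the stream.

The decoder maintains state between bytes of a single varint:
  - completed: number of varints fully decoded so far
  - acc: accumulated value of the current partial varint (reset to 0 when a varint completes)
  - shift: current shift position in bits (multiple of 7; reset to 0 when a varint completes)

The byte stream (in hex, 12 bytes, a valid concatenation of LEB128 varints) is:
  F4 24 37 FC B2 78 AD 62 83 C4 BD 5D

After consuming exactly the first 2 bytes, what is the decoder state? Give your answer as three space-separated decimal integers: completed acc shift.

Answer: 1 0 0

Derivation:
byte[0]=0xF4 cont=1 payload=0x74: acc |= 116<<0 -> completed=0 acc=116 shift=7
byte[1]=0x24 cont=0 payload=0x24: varint #1 complete (value=4724); reset -> completed=1 acc=0 shift=0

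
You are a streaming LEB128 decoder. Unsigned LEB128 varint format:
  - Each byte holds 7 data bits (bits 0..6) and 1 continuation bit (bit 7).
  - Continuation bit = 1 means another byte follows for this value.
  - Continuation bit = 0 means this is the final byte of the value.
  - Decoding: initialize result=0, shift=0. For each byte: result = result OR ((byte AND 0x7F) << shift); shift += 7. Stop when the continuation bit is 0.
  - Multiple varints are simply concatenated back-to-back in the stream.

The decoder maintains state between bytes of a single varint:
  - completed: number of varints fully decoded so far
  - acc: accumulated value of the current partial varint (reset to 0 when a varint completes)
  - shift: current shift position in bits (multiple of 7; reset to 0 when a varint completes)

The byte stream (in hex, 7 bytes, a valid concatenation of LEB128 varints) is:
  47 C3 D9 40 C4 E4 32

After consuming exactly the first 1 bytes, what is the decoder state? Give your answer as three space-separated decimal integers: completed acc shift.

byte[0]=0x47 cont=0 payload=0x47: varint #1 complete (value=71); reset -> completed=1 acc=0 shift=0

Answer: 1 0 0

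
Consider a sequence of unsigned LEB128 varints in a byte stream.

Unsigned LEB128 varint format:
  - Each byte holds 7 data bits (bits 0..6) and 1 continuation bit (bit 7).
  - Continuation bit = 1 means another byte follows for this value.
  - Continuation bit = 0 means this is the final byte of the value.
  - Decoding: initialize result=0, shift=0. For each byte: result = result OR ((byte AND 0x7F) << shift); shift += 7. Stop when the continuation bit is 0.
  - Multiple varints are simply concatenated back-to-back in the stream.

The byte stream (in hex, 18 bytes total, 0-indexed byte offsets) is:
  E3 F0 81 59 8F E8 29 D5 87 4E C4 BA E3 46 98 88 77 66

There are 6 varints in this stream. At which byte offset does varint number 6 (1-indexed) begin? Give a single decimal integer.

  byte[0]=0xE3 cont=1 payload=0x63=99: acc |= 99<<0 -> acc=99 shift=7
  byte[1]=0xF0 cont=1 payload=0x70=112: acc |= 112<<7 -> acc=14435 shift=14
  byte[2]=0x81 cont=1 payload=0x01=1: acc |= 1<<14 -> acc=30819 shift=21
  byte[3]=0x59 cont=0 payload=0x59=89: acc |= 89<<21 -> acc=186677347 shift=28 [end]
Varint 1: bytes[0:4] = E3 F0 81 59 -> value 186677347 (4 byte(s))
  byte[4]=0x8F cont=1 payload=0x0F=15: acc |= 15<<0 -> acc=15 shift=7
  byte[5]=0xE8 cont=1 payload=0x68=104: acc |= 104<<7 -> acc=13327 shift=14
  byte[6]=0x29 cont=0 payload=0x29=41: acc |= 41<<14 -> acc=685071 shift=21 [end]
Varint 2: bytes[4:7] = 8F E8 29 -> value 685071 (3 byte(s))
  byte[7]=0xD5 cont=1 payload=0x55=85: acc |= 85<<0 -> acc=85 shift=7
  byte[8]=0x87 cont=1 payload=0x07=7: acc |= 7<<7 -> acc=981 shift=14
  byte[9]=0x4E cont=0 payload=0x4E=78: acc |= 78<<14 -> acc=1278933 shift=21 [end]
Varint 3: bytes[7:10] = D5 87 4E -> value 1278933 (3 byte(s))
  byte[10]=0xC4 cont=1 payload=0x44=68: acc |= 68<<0 -> acc=68 shift=7
  byte[11]=0xBA cont=1 payload=0x3A=58: acc |= 58<<7 -> acc=7492 shift=14
  byte[12]=0xE3 cont=1 payload=0x63=99: acc |= 99<<14 -> acc=1629508 shift=21
  byte[13]=0x46 cont=0 payload=0x46=70: acc |= 70<<21 -> acc=148430148 shift=28 [end]
Varint 4: bytes[10:14] = C4 BA E3 46 -> value 148430148 (4 byte(s))
  byte[14]=0x98 cont=1 payload=0x18=24: acc |= 24<<0 -> acc=24 shift=7
  byte[15]=0x88 cont=1 payload=0x08=8: acc |= 8<<7 -> acc=1048 shift=14
  byte[16]=0x77 cont=0 payload=0x77=119: acc |= 119<<14 -> acc=1950744 shift=21 [end]
Varint 5: bytes[14:17] = 98 88 77 -> value 1950744 (3 byte(s))
  byte[17]=0x66 cont=0 payload=0x66=102: acc |= 102<<0 -> acc=102 shift=7 [end]
Varint 6: bytes[17:18] = 66 -> value 102 (1 byte(s))

Answer: 17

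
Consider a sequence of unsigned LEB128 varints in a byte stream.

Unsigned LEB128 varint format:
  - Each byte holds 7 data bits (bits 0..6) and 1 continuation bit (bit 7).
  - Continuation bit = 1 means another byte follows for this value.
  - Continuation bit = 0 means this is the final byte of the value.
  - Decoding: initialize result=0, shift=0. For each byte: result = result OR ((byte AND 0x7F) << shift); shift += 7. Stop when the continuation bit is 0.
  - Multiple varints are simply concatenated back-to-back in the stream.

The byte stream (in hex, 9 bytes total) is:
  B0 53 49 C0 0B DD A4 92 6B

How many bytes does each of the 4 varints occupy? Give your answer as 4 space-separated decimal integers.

  byte[0]=0xB0 cont=1 payload=0x30=48: acc |= 48<<0 -> acc=48 shift=7
  byte[1]=0x53 cont=0 payload=0x53=83: acc |= 83<<7 -> acc=10672 shift=14 [end]
Varint 1: bytes[0:2] = B0 53 -> value 10672 (2 byte(s))
  byte[2]=0x49 cont=0 payload=0x49=73: acc |= 73<<0 -> acc=73 shift=7 [end]
Varint 2: bytes[2:3] = 49 -> value 73 (1 byte(s))
  byte[3]=0xC0 cont=1 payload=0x40=64: acc |= 64<<0 -> acc=64 shift=7
  byte[4]=0x0B cont=0 payload=0x0B=11: acc |= 11<<7 -> acc=1472 shift=14 [end]
Varint 3: bytes[3:5] = C0 0B -> value 1472 (2 byte(s))
  byte[5]=0xDD cont=1 payload=0x5D=93: acc |= 93<<0 -> acc=93 shift=7
  byte[6]=0xA4 cont=1 payload=0x24=36: acc |= 36<<7 -> acc=4701 shift=14
  byte[7]=0x92 cont=1 payload=0x12=18: acc |= 18<<14 -> acc=299613 shift=21
  byte[8]=0x6B cont=0 payload=0x6B=107: acc |= 107<<21 -> acc=224694877 shift=28 [end]
Varint 4: bytes[5:9] = DD A4 92 6B -> value 224694877 (4 byte(s))

Answer: 2 1 2 4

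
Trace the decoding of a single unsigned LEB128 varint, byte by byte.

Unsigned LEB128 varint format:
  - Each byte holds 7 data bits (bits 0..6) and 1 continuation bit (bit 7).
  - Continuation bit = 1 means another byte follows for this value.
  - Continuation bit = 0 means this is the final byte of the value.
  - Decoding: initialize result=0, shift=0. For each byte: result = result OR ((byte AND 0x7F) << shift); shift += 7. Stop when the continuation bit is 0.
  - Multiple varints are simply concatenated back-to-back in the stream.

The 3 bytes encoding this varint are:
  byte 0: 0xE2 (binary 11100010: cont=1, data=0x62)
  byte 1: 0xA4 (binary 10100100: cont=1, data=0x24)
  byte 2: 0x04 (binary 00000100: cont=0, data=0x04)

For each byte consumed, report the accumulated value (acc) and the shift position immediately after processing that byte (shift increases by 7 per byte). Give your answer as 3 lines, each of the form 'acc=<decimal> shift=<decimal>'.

Answer: acc=98 shift=7
acc=4706 shift=14
acc=70242 shift=21

Derivation:
byte 0=0xE2: payload=0x62=98, contrib = 98<<0 = 98; acc -> 98, shift -> 7
byte 1=0xA4: payload=0x24=36, contrib = 36<<7 = 4608; acc -> 4706, shift -> 14
byte 2=0x04: payload=0x04=4, contrib = 4<<14 = 65536; acc -> 70242, shift -> 21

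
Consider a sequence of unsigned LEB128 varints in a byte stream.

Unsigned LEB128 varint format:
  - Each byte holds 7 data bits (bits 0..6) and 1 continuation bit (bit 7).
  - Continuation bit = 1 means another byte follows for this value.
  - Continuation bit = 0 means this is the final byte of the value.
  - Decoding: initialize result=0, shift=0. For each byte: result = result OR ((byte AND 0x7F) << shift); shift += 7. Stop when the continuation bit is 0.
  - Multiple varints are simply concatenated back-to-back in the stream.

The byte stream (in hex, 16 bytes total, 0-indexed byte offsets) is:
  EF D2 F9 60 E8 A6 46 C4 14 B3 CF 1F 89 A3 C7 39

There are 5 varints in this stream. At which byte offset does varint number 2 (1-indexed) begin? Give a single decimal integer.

  byte[0]=0xEF cont=1 payload=0x6F=111: acc |= 111<<0 -> acc=111 shift=7
  byte[1]=0xD2 cont=1 payload=0x52=82: acc |= 82<<7 -> acc=10607 shift=14
  byte[2]=0xF9 cont=1 payload=0x79=121: acc |= 121<<14 -> acc=1993071 shift=21
  byte[3]=0x60 cont=0 payload=0x60=96: acc |= 96<<21 -> acc=203319663 shift=28 [end]
Varint 1: bytes[0:4] = EF D2 F9 60 -> value 203319663 (4 byte(s))
  byte[4]=0xE8 cont=1 payload=0x68=104: acc |= 104<<0 -> acc=104 shift=7
  byte[5]=0xA6 cont=1 payload=0x26=38: acc |= 38<<7 -> acc=4968 shift=14
  byte[6]=0x46 cont=0 payload=0x46=70: acc |= 70<<14 -> acc=1151848 shift=21 [end]
Varint 2: bytes[4:7] = E8 A6 46 -> value 1151848 (3 byte(s))
  byte[7]=0xC4 cont=1 payload=0x44=68: acc |= 68<<0 -> acc=68 shift=7
  byte[8]=0x14 cont=0 payload=0x14=20: acc |= 20<<7 -> acc=2628 shift=14 [end]
Varint 3: bytes[7:9] = C4 14 -> value 2628 (2 byte(s))
  byte[9]=0xB3 cont=1 payload=0x33=51: acc |= 51<<0 -> acc=51 shift=7
  byte[10]=0xCF cont=1 payload=0x4F=79: acc |= 79<<7 -> acc=10163 shift=14
  byte[11]=0x1F cont=0 payload=0x1F=31: acc |= 31<<14 -> acc=518067 shift=21 [end]
Varint 4: bytes[9:12] = B3 CF 1F -> value 518067 (3 byte(s))
  byte[12]=0x89 cont=1 payload=0x09=9: acc |= 9<<0 -> acc=9 shift=7
  byte[13]=0xA3 cont=1 payload=0x23=35: acc |= 35<<7 -> acc=4489 shift=14
  byte[14]=0xC7 cont=1 payload=0x47=71: acc |= 71<<14 -> acc=1167753 shift=21
  byte[15]=0x39 cont=0 payload=0x39=57: acc |= 57<<21 -> acc=120705417 shift=28 [end]
Varint 5: bytes[12:16] = 89 A3 C7 39 -> value 120705417 (4 byte(s))

Answer: 4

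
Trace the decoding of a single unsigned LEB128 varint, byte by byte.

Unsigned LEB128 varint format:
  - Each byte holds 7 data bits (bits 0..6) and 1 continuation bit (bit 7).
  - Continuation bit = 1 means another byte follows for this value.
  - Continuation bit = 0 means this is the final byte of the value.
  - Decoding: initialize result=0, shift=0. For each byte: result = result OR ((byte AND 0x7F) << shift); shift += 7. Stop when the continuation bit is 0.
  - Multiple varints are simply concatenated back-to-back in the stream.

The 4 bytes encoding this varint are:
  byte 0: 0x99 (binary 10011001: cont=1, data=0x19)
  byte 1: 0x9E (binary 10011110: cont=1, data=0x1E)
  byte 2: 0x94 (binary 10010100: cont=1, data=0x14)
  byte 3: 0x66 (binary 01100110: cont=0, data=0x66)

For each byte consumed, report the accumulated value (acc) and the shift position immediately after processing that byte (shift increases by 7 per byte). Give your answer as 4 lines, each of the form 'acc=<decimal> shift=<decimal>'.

Answer: acc=25 shift=7
acc=3865 shift=14
acc=331545 shift=21
acc=214241049 shift=28

Derivation:
byte 0=0x99: payload=0x19=25, contrib = 25<<0 = 25; acc -> 25, shift -> 7
byte 1=0x9E: payload=0x1E=30, contrib = 30<<7 = 3840; acc -> 3865, shift -> 14
byte 2=0x94: payload=0x14=20, contrib = 20<<14 = 327680; acc -> 331545, shift -> 21
byte 3=0x66: payload=0x66=102, contrib = 102<<21 = 213909504; acc -> 214241049, shift -> 28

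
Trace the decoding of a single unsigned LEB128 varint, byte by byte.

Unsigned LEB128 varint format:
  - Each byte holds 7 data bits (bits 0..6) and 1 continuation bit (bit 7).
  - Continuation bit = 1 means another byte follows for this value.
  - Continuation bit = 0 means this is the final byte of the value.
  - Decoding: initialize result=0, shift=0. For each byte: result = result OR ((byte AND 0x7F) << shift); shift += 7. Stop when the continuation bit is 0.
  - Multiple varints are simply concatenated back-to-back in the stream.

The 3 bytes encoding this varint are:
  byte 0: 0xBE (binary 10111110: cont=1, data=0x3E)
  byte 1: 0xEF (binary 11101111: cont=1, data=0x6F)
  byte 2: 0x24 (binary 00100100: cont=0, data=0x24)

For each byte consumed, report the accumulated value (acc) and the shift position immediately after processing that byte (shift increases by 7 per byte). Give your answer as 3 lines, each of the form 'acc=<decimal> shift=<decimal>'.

Answer: acc=62 shift=7
acc=14270 shift=14
acc=604094 shift=21

Derivation:
byte 0=0xBE: payload=0x3E=62, contrib = 62<<0 = 62; acc -> 62, shift -> 7
byte 1=0xEF: payload=0x6F=111, contrib = 111<<7 = 14208; acc -> 14270, shift -> 14
byte 2=0x24: payload=0x24=36, contrib = 36<<14 = 589824; acc -> 604094, shift -> 21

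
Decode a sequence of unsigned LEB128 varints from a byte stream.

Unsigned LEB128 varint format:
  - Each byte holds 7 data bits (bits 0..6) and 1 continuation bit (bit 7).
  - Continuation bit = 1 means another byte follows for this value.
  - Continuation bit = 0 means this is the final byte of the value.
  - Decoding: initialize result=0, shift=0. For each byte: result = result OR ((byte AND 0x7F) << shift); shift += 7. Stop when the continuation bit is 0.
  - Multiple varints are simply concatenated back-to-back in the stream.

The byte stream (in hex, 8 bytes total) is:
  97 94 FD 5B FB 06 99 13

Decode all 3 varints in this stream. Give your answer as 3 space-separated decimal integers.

  byte[0]=0x97 cont=1 payload=0x17=23: acc |= 23<<0 -> acc=23 shift=7
  byte[1]=0x94 cont=1 payload=0x14=20: acc |= 20<<7 -> acc=2583 shift=14
  byte[2]=0xFD cont=1 payload=0x7D=125: acc |= 125<<14 -> acc=2050583 shift=21
  byte[3]=0x5B cont=0 payload=0x5B=91: acc |= 91<<21 -> acc=192891415 shift=28 [end]
Varint 1: bytes[0:4] = 97 94 FD 5B -> value 192891415 (4 byte(s))
  byte[4]=0xFB cont=1 payload=0x7B=123: acc |= 123<<0 -> acc=123 shift=7
  byte[5]=0x06 cont=0 payload=0x06=6: acc |= 6<<7 -> acc=891 shift=14 [end]
Varint 2: bytes[4:6] = FB 06 -> value 891 (2 byte(s))
  byte[6]=0x99 cont=1 payload=0x19=25: acc |= 25<<0 -> acc=25 shift=7
  byte[7]=0x13 cont=0 payload=0x13=19: acc |= 19<<7 -> acc=2457 shift=14 [end]
Varint 3: bytes[6:8] = 99 13 -> value 2457 (2 byte(s))

Answer: 192891415 891 2457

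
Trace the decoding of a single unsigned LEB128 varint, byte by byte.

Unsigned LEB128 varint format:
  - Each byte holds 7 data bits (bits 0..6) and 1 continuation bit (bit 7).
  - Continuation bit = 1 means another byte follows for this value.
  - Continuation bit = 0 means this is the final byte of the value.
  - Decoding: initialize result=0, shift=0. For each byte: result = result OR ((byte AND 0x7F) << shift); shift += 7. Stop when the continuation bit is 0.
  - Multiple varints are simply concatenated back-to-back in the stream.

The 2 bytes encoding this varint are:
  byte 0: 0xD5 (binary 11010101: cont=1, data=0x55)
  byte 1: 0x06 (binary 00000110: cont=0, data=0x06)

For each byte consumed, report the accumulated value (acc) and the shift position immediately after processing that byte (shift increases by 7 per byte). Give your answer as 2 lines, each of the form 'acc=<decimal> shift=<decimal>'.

Answer: acc=85 shift=7
acc=853 shift=14

Derivation:
byte 0=0xD5: payload=0x55=85, contrib = 85<<0 = 85; acc -> 85, shift -> 7
byte 1=0x06: payload=0x06=6, contrib = 6<<7 = 768; acc -> 853, shift -> 14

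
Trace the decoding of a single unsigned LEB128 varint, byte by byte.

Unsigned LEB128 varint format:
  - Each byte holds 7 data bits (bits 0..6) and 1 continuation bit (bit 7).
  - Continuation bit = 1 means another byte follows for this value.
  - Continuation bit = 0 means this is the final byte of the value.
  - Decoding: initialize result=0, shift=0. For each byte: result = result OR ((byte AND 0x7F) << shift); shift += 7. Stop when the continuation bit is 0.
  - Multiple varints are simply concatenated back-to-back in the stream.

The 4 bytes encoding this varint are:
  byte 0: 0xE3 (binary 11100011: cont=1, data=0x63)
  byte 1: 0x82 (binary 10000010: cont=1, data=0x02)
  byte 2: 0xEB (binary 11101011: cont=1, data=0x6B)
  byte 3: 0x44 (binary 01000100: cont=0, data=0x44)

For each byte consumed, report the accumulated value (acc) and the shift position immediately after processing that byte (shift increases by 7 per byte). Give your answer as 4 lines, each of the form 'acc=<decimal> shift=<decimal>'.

Answer: acc=99 shift=7
acc=355 shift=14
acc=1753443 shift=21
acc=144359779 shift=28

Derivation:
byte 0=0xE3: payload=0x63=99, contrib = 99<<0 = 99; acc -> 99, shift -> 7
byte 1=0x82: payload=0x02=2, contrib = 2<<7 = 256; acc -> 355, shift -> 14
byte 2=0xEB: payload=0x6B=107, contrib = 107<<14 = 1753088; acc -> 1753443, shift -> 21
byte 3=0x44: payload=0x44=68, contrib = 68<<21 = 142606336; acc -> 144359779, shift -> 28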